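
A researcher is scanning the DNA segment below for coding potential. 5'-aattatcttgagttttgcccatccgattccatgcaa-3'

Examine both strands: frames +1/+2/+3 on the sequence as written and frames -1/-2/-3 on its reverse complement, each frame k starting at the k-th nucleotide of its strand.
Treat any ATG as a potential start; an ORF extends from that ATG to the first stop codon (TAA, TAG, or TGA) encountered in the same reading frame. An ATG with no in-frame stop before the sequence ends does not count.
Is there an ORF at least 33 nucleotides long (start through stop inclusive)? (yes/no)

Reverse complement (5'→3'): TTGCATGGAATCGGATGGGCAAAACTCAAGATAATT
Frame +1: AAT TAT CTT GAG TTT TGC CCA TCC GAT TCC ATG CAA — no ATG→stop ORF.
Frame +2: ATT ATC TTG AGT TTT GCC CAT CCG ATT CCA TGC — no ATG→stop ORF.
Frame +3: TTA TCT TGA GTT TTG CCC ATC CGA TTC CAT GCA — no ATG→stop ORF.
Frame -1: TTG CAT GGA ATC GGA TGG GCA AAA CTC AAG ATA ATT — no ATG→stop ORF.
Frame -2: TGC ATG GAA TCG GAT GGG CAA AAC TCA AGA TAA — ATG at 5, stop TAA at 32 → 30 nt.
Frame -3: GCA TGG AAT CGG ATG GGC AAA ACT CAA GAT AAT — no ATG→stop ORF.
Largest ORF found is 30 nucleotides < 33, so no.

no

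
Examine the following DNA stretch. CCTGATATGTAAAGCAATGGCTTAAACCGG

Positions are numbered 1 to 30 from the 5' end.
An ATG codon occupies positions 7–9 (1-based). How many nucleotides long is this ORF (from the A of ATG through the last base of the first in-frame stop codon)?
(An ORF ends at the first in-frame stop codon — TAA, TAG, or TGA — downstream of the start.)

Codons from position 7: ATG (7–9), TAA (10–12).
TAA is the first in-frame stop; ORF spans 7–12, 6 nucleotides.

6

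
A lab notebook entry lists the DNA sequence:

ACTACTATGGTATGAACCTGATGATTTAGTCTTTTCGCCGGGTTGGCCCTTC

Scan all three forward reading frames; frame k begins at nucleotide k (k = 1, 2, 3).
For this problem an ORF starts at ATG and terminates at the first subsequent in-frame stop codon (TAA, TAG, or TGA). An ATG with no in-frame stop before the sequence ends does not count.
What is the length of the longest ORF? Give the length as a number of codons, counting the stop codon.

Frame 1: ACT ACT ATG GTA TGA ACC TGA TGA TTT AGT CTT TTC GCC GGG TTG GCC CTT — ATG at 7, stop TGA at 13 → 9 nt.
Frame 2: CTA CTA TGG TAT GAA CCT GAT GAT TTA GTC TTT TCG CCG GGT TGG CCC TTC — no ATG→stop ORF.
Frame 3: TAC TAT GGT ATG AAC CTG ATG ATT TAG TCT TTT CGC CGG GTT GGC CCT — ATG at 12, stop TAG at 27 → 18 nt; ATG at 21, stop TAG at 27 → 9 nt.
Longest: frame 3, positions 12–29, 18 nt = 6 codons = 5 aa. → 6 codons.

6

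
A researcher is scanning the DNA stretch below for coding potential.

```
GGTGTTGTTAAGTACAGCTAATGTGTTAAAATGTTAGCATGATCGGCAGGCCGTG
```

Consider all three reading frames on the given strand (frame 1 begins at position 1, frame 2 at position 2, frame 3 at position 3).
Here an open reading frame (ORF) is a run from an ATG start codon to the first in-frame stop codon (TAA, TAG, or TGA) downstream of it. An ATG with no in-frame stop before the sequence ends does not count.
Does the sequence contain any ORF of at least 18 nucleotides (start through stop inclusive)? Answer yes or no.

no

Frame 1: GGT GTT GTT AAG TAC AGC TAA TGT GTT AAA ATG TTA GCA TGA TCG GCA GGC CGT — ATG at 31, stop TGA at 40 → 12 nt.
Frame 2: GTG TTG TTA AGT ACA GCT AAT GTG TTA AAA TGT TAG CAT GAT CGG CAG GCC GTG — no ATG→stop ORF.
Frame 3: TGT TGT TAA GTA CAG CTA ATG TGT TAA AAT GTT AGC ATG ATC GGC AGG CCG — ATG at 21, stop TAA at 27 → 9 nt.
Largest ORF found is 12 nucleotides < 18, so no.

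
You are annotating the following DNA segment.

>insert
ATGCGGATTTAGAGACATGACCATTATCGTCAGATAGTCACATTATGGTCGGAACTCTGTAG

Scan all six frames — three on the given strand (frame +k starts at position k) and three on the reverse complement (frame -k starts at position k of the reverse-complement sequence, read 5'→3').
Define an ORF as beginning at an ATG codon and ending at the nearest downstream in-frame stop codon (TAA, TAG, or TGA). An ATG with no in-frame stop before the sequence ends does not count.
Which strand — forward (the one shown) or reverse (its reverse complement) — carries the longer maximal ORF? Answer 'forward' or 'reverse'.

Reverse complement (5'→3'): CTACAGAGTTCCGACCATAATGTGACTATCTGACGATAATGGTCATGTCTCTAAATCCGCAT
Frame +1: ATG CGG ATT TAG AGA CAT GAC CAT TAT CGT CAG ATA GTC ACA TTA TGG TCG GAA CTC TGT — ATG at 1, stop TAG at 10 → 12 nt.
Frame +2: TGC GGA TTT AGA GAC ATG ACC ATT ATC GTC AGA TAG TCA CAT TAT GGT CGG AAC TCT GTA — ATG at 17, stop TAG at 35 → 21 nt.
Frame +3: GCG GAT TTA GAG ACA TGA CCA TTA TCG TCA GAT AGT CAC ATT ATG GTC GGA ACT CTG TAG — ATG at 45, stop TAG at 60 → 18 nt.
Frame -1: CTA CAG AGT TCC GAC CAT AAT GTG ACT ATC TGA CGA TAA TGG TCA TGT CTC TAA ATC CGC — no ATG→stop ORF.
Frame -2: TAC AGA GTT CCG ACC ATA ATG TGA CTA TCT GAC GAT AAT GGT CAT GTC TCT AAA TCC GCA — ATG at 20, stop TGA at 23 → 6 nt.
Frame -3: ACA GAG TTC CGA CCA TAA TGT GAC TAT CTG ACG ATA ATG GTC ATG TCT CTA AAT CCG CAT — no ATG→stop ORF.
Forward-strand max 21 nt; reverse-strand max 6 nt. The forward strand has the longer ORF.

forward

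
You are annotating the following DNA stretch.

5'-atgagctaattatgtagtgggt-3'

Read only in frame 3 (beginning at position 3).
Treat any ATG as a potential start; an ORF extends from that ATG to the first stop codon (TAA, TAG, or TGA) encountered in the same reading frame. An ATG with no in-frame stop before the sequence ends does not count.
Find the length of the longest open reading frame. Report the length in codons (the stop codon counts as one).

Frame 3: GAG CTA ATT ATG TAG TGG — ATG at 12, stop TAG at 15 → 6 nt.
Longest: frame 3, positions 12–17, 6 nt = 2 codons = 1 aa. → 2 codons.

2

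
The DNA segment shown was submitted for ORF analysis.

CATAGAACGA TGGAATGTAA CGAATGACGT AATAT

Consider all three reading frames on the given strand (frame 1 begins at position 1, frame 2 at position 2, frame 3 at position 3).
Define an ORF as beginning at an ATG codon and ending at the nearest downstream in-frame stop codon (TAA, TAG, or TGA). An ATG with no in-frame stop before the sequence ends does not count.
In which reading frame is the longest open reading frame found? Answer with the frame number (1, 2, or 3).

Frame 1: CAT AGA ACG ATG GAA TGT AAC GAA TGA CGT AAT — ATG at 10, stop TGA at 25 → 18 nt.
Frame 2: ATA GAA CGA TGG AAT GTA ACG AAT GAC GTA ATA — no ATG→stop ORF.
Frame 3: TAG AAC GAT GGA ATG TAA CGA ATG ACG TAA TAT — ATG at 15, stop TAA at 18 → 6 nt; ATG at 24, stop TAA at 30 → 9 nt.
Longest ORF is 18 nt in frame 1 (positions 10–27).

1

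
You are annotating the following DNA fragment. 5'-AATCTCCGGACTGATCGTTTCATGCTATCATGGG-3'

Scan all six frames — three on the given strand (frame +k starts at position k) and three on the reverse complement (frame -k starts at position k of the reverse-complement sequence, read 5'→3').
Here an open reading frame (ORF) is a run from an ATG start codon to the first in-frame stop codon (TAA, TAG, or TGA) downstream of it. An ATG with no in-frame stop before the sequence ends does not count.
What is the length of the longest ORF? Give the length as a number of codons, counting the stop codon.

Reverse complement (5'→3'): CCCATGATAGCATGAAACGATCAGTCCGGAGATT
Frame +1: AAT CTC CGG ACT GAT CGT TTC ATG CTA TCA TGG — no ATG→stop ORF.
Frame +2: ATC TCC GGA CTG ATC GTT TCA TGC TAT CAT GGG — no ATG→stop ORF.
Frame +3: TCT CCG GAC TGA TCG TTT CAT GCT ATC ATG — no ATG→stop ORF.
Frame -1: CCC ATG ATA GCA TGA AAC GAT CAG TCC GGA GAT — ATG at 4, stop TGA at 13 → 12 nt.
Frame -2: CCA TGA TAG CAT GAA ACG ATC AGT CCG GAG ATT — no ATG→stop ORF.
Frame -3: CAT GAT AGC ATG AAA CGA TCA GTC CGG AGA — no ATG→stop ORF.
Longest: frame -1, positions 4–15, 12 nt = 4 codons = 3 aa. → 4 codons.

4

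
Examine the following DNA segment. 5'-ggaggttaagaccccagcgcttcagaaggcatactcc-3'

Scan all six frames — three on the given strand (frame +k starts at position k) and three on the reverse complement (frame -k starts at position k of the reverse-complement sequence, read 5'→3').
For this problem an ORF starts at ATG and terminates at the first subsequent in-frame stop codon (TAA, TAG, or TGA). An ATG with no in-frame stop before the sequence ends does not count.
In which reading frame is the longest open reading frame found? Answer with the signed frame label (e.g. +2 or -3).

Reverse complement (5'→3'): GGAGTATGCCTTCTGAAGCGCTGGGGTCTTAACCTCC
Frame +1: GGA GGT TAA GAC CCC AGC GCT TCA GAA GGC ATA CTC — no ATG→stop ORF.
Frame +2: GAG GTT AAG ACC CCA GCG CTT CAG AAG GCA TAC TCC — no ATG→stop ORF.
Frame +3: AGG TTA AGA CCC CAG CGC TTC AGA AGG CAT ACT — no ATG→stop ORF.
Frame -1: GGA GTA TGC CTT CTG AAG CGC TGG GGT CTT AAC CTC — no ATG→stop ORF.
Frame -2: GAG TAT GCC TTC TGA AGC GCT GGG GTC TTA ACC TCC — no ATG→stop ORF.
Frame -3: AGT ATG CCT TCT GAA GCG CTG GGG TCT TAA CCT — ATG at 6, stop TAA at 30 → 27 nt.
Longest ORF is 27 nt in frame -3 (positions 6–32).

-3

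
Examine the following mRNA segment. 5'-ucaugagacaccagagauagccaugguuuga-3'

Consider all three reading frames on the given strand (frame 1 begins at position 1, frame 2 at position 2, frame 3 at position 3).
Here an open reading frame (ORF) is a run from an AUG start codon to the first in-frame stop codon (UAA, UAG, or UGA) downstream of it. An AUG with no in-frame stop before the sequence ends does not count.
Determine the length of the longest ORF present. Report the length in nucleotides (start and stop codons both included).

18

Frame 1: UCA UGA GAC ACC AGA GAU AGC CAU GGU UUG — no AUG→stop ORF.
Frame 2: CAU GAG ACA CCA GAG AUA GCC AUG GUU UGA — AUG at 23, stop UGA at 29 → 9 nt.
Frame 3: AUG AGA CAC CAG AGA UAG CCA UGG UUU — AUG at 3, stop UAG at 18 → 18 nt.
Longest: frame 3, positions 3–20, 18 nt = 6 codons = 5 aa. → 18 nucleotides.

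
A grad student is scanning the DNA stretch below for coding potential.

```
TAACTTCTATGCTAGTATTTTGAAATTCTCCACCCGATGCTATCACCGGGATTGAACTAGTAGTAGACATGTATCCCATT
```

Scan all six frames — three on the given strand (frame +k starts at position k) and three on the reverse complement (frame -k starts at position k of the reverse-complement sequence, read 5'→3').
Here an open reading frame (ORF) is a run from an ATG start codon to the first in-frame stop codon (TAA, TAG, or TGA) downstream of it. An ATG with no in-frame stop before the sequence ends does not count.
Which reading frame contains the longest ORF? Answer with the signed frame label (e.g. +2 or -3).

+1

Reverse complement (5'→3'): AATGGGATACATGTCTACTACTAGTTCAATCCCGGTGATAGCATCGGGTGGAGAATTTCAAAATACTAGCATAGAAGTTA
Frame +1: TAA CTT CTA TGC TAG TAT TTT GAA ATT CTC CAC CCG ATG CTA TCA CCG GGA TTG AAC TAG TAG TAG ACA TGT ATC CCA — ATG at 37, stop TAG at 58 → 24 nt.
Frame +2: AAC TTC TAT GCT AGT ATT TTG AAA TTC TCC ACC CGA TGC TAT CAC CGG GAT TGA ACT AGT AGT AGA CAT GTA TCC CAT — no ATG→stop ORF.
Frame +3: ACT TCT ATG CTA GTA TTT TGA AAT TCT CCA CCC GAT GCT ATC ACC GGG ATT GAA CTA GTA GTA GAC ATG TAT CCC ATT — ATG at 9, stop TGA at 21 → 15 nt.
Frame -1: AAT GGG ATA CAT GTC TAC TAC TAG TTC AAT CCC GGT GAT AGC ATC GGG TGG AGA ATT TCA AAA TAC TAG CAT AGA AGT — no ATG→stop ORF.
Frame -2: ATG GGA TAC ATG TCT ACT ACT AGT TCA ATC CCG GTG ATA GCA TCG GGT GGA GAA TTT CAA AAT ACT AGC ATA GAA GTT — no ATG→stop ORF.
Frame -3: TGG GAT ACA TGT CTA CTA CTA GTT CAA TCC CGG TGA TAG CAT CGG GTG GAG AAT TTC AAA ATA CTA GCA TAG AAG TTA — no ATG→stop ORF.
Longest ORF is 24 nt in frame +1 (positions 37–60).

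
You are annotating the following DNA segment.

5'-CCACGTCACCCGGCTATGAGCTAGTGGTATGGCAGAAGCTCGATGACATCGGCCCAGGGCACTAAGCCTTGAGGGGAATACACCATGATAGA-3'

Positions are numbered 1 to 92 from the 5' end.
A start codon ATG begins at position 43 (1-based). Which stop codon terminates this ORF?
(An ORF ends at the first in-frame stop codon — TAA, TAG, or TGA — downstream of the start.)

Codons from position 43: ATG (43–45), ACA (46–48), TCG (49–51), GCC (52–54), CAG (55–57), GGC (58–60), ACT (61–63), AAG (64–66), CCT (67–69), TGA (70–72).
The first in-frame stop codon is TGA.

TGA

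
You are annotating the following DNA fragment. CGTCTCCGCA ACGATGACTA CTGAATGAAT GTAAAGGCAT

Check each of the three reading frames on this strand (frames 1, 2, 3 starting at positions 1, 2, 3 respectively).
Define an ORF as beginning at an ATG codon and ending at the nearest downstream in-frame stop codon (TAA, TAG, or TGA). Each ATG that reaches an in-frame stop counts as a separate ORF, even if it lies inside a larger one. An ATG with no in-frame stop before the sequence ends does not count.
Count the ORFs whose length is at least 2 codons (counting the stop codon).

2

Frame 1: CGT CTC CGC AAC GAT GAC TAC TGA ATG AAT GTA AAG GCA — no ATG→stop ORF.
Frame 2: GTC TCC GCA ACG ATG ACT ACT GAA TGA ATG TAA AGG CAT — ATG at 14, stop TGA at 26 → 15 nt; ATG at 29, stop TAA at 32 → 6 nt.
Frame 3: TCT CCG CAA CGA TGA CTA CTG AAT GAA TGT AAA GGC — no ATG→stop ORF.
ORFs ≥ 2 codons: frame 2 14–28 (5 codons), frame 2 29–34 (2 codons). Count = 2.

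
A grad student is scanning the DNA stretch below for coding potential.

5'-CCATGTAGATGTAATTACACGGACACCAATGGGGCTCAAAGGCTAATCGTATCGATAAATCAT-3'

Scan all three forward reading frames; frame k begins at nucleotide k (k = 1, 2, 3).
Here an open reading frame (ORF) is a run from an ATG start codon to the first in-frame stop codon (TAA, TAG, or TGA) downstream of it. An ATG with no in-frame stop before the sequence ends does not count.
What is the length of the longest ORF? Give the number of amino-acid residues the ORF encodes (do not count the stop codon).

Frame 1: CCA TGT AGA TGT AAT TAC ACG GAC ACC AAT GGG GCT CAA AGG CTA ATC GTA TCG ATA AAT CAT — no ATG→stop ORF.
Frame 2: CAT GTA GAT GTA ATT ACA CGG ACA CCA ATG GGG CTC AAA GGC TAA TCG TAT CGA TAA ATC — ATG at 29, stop TAA at 44 → 18 nt.
Frame 3: ATG TAG ATG TAA TTA CAC GGA CAC CAA TGG GGC TCA AAG GCT AAT CGT ATC GAT AAA TCA — ATG at 3, stop TAG at 6 → 6 nt; ATG at 9, stop TAA at 12 → 6 nt.
Longest: frame 2, positions 29–46, 18 nt = 6 codons = 5 aa. → 5 amino acids.

5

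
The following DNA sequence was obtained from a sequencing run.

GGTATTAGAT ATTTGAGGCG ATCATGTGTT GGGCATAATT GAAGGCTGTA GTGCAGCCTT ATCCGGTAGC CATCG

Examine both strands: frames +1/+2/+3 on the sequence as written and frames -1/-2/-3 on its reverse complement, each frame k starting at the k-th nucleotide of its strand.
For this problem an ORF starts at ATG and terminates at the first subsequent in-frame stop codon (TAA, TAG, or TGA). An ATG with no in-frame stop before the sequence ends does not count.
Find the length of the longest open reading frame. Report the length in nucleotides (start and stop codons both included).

21

Reverse complement (5'→3'): CGATGGCTACCGGATAAGGCTGCACTACAGCCTTCAATTATGCCCAACACATGATCGCCTCAAATATCTAATACC
Frame +1: GGT ATT AGA TAT TTG AGG CGA TCA TGT GTT GGG CAT AAT TGA AGG CTG TAG TGC AGC CTT ATC CGG TAG CCA TCG — no ATG→stop ORF.
Frame +2: GTA TTA GAT ATT TGA GGC GAT CAT GTG TTG GGC ATA ATT GAA GGC TGT AGT GCA GCC TTA TCC GGT AGC CAT — no ATG→stop ORF.
Frame +3: TAT TAG ATA TTT GAG GCG ATC ATG TGT TGG GCA TAA TTG AAG GCT GTA GTG CAG CCT TAT CCG GTA GCC ATC — ATG at 24, stop TAA at 36 → 15 nt.
Frame -1: CGA TGG CTA CCG GAT AAG GCT GCA CTA CAG CCT TCA ATT ATG CCC AAC ACA TGA TCG CCT CAA ATA TCT AAT ACC — ATG at 40, stop TGA at 52 → 15 nt.
Frame -2: GAT GGC TAC CGG ATA AGG CTG CAC TAC AGC CTT CAA TTA TGC CCA ACA CAT GAT CGC CTC AAA TAT CTA ATA — no ATG→stop ORF.
Frame -3: ATG GCT ACC GGA TAA GGC TGC ACT ACA GCC TTC AAT TAT GCC CAA CAC ATG ATC GCC TCA AAT ATC TAA TAC — ATG at 3, stop TAA at 15 → 15 nt; ATG at 51, stop TAA at 69 → 21 nt.
Longest: frame -3, positions 51–71, 21 nt = 7 codons = 6 aa. → 21 nucleotides.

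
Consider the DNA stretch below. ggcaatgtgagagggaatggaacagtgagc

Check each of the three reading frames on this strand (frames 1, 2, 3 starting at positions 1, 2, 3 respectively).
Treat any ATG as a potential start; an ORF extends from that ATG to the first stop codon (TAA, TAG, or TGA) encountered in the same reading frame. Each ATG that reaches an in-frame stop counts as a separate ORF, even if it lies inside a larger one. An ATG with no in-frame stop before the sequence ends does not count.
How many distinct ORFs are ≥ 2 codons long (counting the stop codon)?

2

Frame 1: GGC AAT GTG AGA GGG AAT GGA ACA GTG AGC — no ATG→stop ORF.
Frame 2: GCA ATG TGA GAG GGA ATG GAA CAG TGA — ATG at 5, stop TGA at 8 → 6 nt; ATG at 17, stop TGA at 26 → 12 nt.
Frame 3: CAA TGT GAG AGG GAA TGG AAC AGT GAG — no ATG→stop ORF.
ORFs ≥ 2 codons: frame 2 5–10 (2 codons), frame 2 17–28 (4 codons). Count = 2.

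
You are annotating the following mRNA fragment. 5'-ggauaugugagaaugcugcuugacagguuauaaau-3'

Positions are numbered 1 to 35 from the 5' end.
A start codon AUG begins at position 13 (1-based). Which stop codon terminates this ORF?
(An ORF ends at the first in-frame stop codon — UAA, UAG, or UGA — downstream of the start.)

UAA

Codons from position 13: AUG (13–15), CUG (16–18), CUU (19–21), GAC (22–24), AGG (25–27), UUA (28–30), UAA (31–33).
The first in-frame stop codon is UAA.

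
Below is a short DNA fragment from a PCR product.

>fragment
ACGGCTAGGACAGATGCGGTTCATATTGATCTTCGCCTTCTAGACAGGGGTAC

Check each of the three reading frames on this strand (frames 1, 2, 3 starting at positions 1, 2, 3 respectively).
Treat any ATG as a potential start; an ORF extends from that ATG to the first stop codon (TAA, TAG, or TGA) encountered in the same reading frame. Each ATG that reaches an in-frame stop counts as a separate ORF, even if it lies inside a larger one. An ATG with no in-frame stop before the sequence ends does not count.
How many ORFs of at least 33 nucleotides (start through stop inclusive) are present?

0

Frame 1: ACG GCT AGG ACA GAT GCG GTT CAT ATT GAT CTT CGC CTT CTA GAC AGG GGT — no ATG→stop ORF.
Frame 2: CGG CTA GGA CAG ATG CGG TTC ATA TTG ATC TTC GCC TTC TAG ACA GGG GTA — ATG at 14, stop TAG at 41 → 30 nt.
Frame 3: GGC TAG GAC AGA TGC GGT TCA TAT TGA TCT TCG CCT TCT AGA CAG GGG TAC — no ATG→stop ORF.
No ORF reaches 33 nucleotides. Count = 0.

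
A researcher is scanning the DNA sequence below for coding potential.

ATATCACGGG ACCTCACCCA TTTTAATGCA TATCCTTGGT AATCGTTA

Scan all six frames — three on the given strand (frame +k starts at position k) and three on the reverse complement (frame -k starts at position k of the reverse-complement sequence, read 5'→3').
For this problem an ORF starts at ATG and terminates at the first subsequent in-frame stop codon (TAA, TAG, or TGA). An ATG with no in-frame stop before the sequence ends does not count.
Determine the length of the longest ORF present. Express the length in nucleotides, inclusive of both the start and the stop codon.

18

Reverse complement (5'→3'): TAACGATTACCAAGGATATGCATTAAAATGGGTGAGGTCCCGTGATAT
Frame +1: ATA TCA CGG GAC CTC ACC CAT TTT AAT GCA TAT CCT TGG TAA TCG TTA — no ATG→stop ORF.
Frame +2: TAT CAC GGG ACC TCA CCC ATT TTA ATG CAT ATC CTT GGT AAT CGT — no ATG→stop ORF.
Frame +3: ATC ACG GGA CCT CAC CCA TTT TAA TGC ATA TCC TTG GTA ATC GTT — no ATG→stop ORF.
Frame -1: TAA CGA TTA CCA AGG ATA TGC ATT AAA ATG GGT GAG GTC CCG TGA TAT — ATG at 28, stop TGA at 43 → 18 nt.
Frame -2: AAC GAT TAC CAA GGA TAT GCA TTA AAA TGG GTG AGG TCC CGT GAT — no ATG→stop ORF.
Frame -3: ACG ATT ACC AAG GAT ATG CAT TAA AAT GGG TGA GGT CCC GTG ATA — ATG at 18, stop TAA at 24 → 9 nt.
Longest: frame -1, positions 28–45, 18 nt = 6 codons = 5 aa. → 18 nucleotides.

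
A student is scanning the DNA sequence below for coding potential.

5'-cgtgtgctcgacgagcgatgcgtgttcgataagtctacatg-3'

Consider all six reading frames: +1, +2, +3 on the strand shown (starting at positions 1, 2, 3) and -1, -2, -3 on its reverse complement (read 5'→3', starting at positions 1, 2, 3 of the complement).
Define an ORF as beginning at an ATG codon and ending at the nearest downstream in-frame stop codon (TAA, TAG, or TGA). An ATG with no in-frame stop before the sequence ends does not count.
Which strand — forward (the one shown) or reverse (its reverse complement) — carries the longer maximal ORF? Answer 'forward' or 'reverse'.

forward

Reverse complement (5'→3'): CATGTAGACTTATCGAACACGCATCGCTCGTCGAGCACACG
Frame +1: CGT GTG CTC GAC GAG CGA TGC GTG TTC GAT AAG TCT ACA — no ATG→stop ORF.
Frame +2: GTG TGC TCG ACG AGC GAT GCG TGT TCG ATA AGT CTA CAT — no ATG→stop ORF.
Frame +3: TGT GCT CGA CGA GCG ATG CGT GTT CGA TAA GTC TAC ATG — ATG at 18, stop TAA at 30 → 15 nt.
Frame -1: CAT GTA GAC TTA TCG AAC ACG CAT CGC TCG TCG AGC ACA — no ATG→stop ORF.
Frame -2: ATG TAG ACT TAT CGA ACA CGC ATC GCT CGT CGA GCA CAC — ATG at 2, stop TAG at 5 → 6 nt.
Frame -3: TGT AGA CTT ATC GAA CAC GCA TCG CTC GTC GAG CAC ACG — no ATG→stop ORF.
Forward-strand max 15 nt; reverse-strand max 6 nt. The forward strand has the longer ORF.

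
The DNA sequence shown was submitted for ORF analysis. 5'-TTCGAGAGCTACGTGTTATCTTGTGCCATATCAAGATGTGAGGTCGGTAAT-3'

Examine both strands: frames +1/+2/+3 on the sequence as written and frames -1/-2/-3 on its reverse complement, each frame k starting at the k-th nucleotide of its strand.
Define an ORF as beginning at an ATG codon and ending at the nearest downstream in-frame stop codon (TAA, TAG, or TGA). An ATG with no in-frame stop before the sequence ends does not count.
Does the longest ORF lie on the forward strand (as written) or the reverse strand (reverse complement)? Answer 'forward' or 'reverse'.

reverse

Reverse complement (5'→3'): ATTACCGACCTCACATCTTGATATGGCACAAGATAACACGTAGCTCTCGAA
Frame +1: TTC GAG AGC TAC GTG TTA TCT TGT GCC ATA TCA AGA TGT GAG GTC GGT AAT — no ATG→stop ORF.
Frame +2: TCG AGA GCT ACG TGT TAT CTT GTG CCA TAT CAA GAT GTG AGG TCG GTA — no ATG→stop ORF.
Frame +3: CGA GAG CTA CGT GTT ATC TTG TGC CAT ATC AAG ATG TGA GGT CGG TAA — ATG at 36, stop TGA at 39 → 6 nt.
Frame -1: ATT ACC GAC CTC ACA TCT TGA TAT GGC ACA AGA TAA CAC GTA GCT CTC GAA — no ATG→stop ORF.
Frame -2: TTA CCG ACC TCA CAT CTT GAT ATG GCA CAA GAT AAC ACG TAG CTC TCG — ATG at 23, stop TAG at 41 → 21 nt.
Frame -3: TAC CGA CCT CAC ATC TTG ATA TGG CAC AAG ATA ACA CGT AGC TCT CGA — no ATG→stop ORF.
Forward-strand max 6 nt; reverse-strand max 21 nt. The reverse strand has the longer ORF.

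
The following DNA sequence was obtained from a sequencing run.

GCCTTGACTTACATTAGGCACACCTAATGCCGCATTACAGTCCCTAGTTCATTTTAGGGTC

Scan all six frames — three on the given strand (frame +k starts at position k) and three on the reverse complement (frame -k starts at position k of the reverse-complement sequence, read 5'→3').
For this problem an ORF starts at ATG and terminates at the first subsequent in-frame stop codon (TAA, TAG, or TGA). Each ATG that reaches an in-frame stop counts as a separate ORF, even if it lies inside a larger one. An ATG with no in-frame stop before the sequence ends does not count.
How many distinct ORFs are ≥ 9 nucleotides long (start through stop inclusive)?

3

Reverse complement (5'→3'): GACCCTAAAATGAACTAGGGACTGTAATGCGGCATTAGGTGTGCCTAATGTAAGTCAAGGC
Frame +1: GCC TTG ACT TAC ATT AGG CAC ACC TAA TGC CGC ATT ACA GTC CCT AGT TCA TTT TAG GGT — no ATG→stop ORF.
Frame +2: CCT TGA CTT ACA TTA GGC ACA CCT AAT GCC GCA TTA CAG TCC CTA GTT CAT TTT AGG GTC — no ATG→stop ORF.
Frame +3: CTT GAC TTA CAT TAG GCA CAC CTA ATG CCG CAT TAC AGT CCC TAG TTC ATT TTA GGG — ATG at 27, stop TAG at 45 → 21 nt.
Frame -1: GAC CCT AAA ATG AAC TAG GGA CTG TAA TGC GGC ATT AGG TGT GCC TAA TGT AAG TCA AGG — ATG at 10, stop TAG at 16 → 9 nt.
Frame -2: ACC CTA AAA TGA ACT AGG GAC TGT AAT GCG GCA TTA GGT GTG CCT AAT GTA AGT CAA GGC — no ATG→stop ORF.
Frame -3: CCC TAA AAT GAA CTA GGG ACT GTA ATG CGG CAT TAG GTG TGC CTA ATG TAA GTC AAG — ATG at 27, stop TAG at 36 → 12 nt; ATG at 48, stop TAA at 51 → 6 nt.
ORFs ≥ 9 nucleotides: frame +3 27–47 (21 nucleotides), frame -1 10–18 (9 nucleotides), frame -3 27–38 (12 nucleotides). Count = 3.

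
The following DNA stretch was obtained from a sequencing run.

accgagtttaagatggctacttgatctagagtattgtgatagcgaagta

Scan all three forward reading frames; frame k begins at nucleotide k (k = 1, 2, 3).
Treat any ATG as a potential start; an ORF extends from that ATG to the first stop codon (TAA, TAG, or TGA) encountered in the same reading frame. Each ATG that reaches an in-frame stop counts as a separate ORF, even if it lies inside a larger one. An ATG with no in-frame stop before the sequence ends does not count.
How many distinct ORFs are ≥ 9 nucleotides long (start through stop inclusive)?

Frame 1: ACC GAG TTT AAG ATG GCT ACT TGA TCT AGA GTA TTG TGA TAG CGA AGT — ATG at 13, stop TGA at 22 → 12 nt.
Frame 2: CCG AGT TTA AGA TGG CTA CTT GAT CTA GAG TAT TGT GAT AGC GAA GTA — no ATG→stop ORF.
Frame 3: CGA GTT TAA GAT GGC TAC TTG ATC TAG AGT ATT GTG ATA GCG AAG — no ATG→stop ORF.
ORFs ≥ 9 nucleotides: frame 1 13–24 (12 nucleotides). Count = 1.

1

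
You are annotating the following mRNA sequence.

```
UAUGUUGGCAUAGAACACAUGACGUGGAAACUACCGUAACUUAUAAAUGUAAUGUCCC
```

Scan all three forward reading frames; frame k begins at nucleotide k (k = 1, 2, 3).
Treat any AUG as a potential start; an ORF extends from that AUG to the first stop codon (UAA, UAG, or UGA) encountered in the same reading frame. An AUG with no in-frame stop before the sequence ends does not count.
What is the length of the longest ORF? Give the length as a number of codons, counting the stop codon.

Frame 1: UAU GUU GGC AUA GAA CAC AUG ACG UGG AAA CUA CCG UAA CUU AUA AAU GUA AUG UCC — AUG at 19, stop UAA at 37 → 21 nt.
Frame 2: AUG UUG GCA UAG AAC ACA UGA CGU GGA AAC UAC CGU AAC UUA UAA AUG UAA UGU CCC — AUG at 2, stop UAG at 11 → 12 nt; AUG at 47, stop UAA at 50 → 6 nt.
Frame 3: UGU UGG CAU AGA ACA CAU GAC GUG GAA ACU ACC GUA ACU UAU AAA UGU AAU GUC — no AUG→stop ORF.
Longest: frame 1, positions 19–39, 21 nt = 7 codons = 6 aa. → 7 codons.

7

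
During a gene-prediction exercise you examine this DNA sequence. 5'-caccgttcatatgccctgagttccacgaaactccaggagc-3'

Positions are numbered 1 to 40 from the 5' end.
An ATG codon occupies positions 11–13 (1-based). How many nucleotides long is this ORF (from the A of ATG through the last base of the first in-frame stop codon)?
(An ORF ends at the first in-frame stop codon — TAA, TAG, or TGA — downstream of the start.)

Codons from position 11: ATG (11–13), CCC (14–16), TGA (17–19).
TGA is the first in-frame stop; ORF spans 11–19, 9 nucleotides.

9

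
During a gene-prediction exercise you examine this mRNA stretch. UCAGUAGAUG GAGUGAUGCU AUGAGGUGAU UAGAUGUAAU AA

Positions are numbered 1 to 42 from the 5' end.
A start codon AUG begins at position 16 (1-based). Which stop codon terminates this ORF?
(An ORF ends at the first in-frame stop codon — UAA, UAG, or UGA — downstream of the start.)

Codons from position 16: AUG (16–18), CUA (19–21), UGA (22–24).
The first in-frame stop codon is UGA.

UGA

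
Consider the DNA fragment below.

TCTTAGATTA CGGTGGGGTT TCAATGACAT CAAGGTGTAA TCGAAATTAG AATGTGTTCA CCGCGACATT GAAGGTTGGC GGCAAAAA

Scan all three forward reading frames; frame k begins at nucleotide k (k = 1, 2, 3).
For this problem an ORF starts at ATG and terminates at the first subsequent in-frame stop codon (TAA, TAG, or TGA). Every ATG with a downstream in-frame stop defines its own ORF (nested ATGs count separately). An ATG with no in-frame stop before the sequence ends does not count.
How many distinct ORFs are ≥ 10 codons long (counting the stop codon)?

0

Frame 1: TCT TAG ATT ACG GTG GGG TTT CAA TGA CAT CAA GGT GTA ATC GAA ATT AGA ATG TGT TCA CCG CGA CAT TGA AGG TTG GCG GCA AAA — ATG at 52, stop TGA at 70 → 21 nt.
Frame 2: CTT AGA TTA CGG TGG GGT TTC AAT GAC ATC AAG GTG TAA TCG AAA TTA GAA TGT GTT CAC CGC GAC ATT GAA GGT TGG CGG CAA AAA — no ATG→stop ORF.
Frame 3: TTA GAT TAC GGT GGG GTT TCA ATG ACA TCA AGG TGT AAT CGA AAT TAG AAT GTG TTC ACC GCG ACA TTG AAG GTT GGC GGC AAA — ATG at 24, stop TAG at 48 → 27 nt.
No ORF reaches 10 codons. Count = 0.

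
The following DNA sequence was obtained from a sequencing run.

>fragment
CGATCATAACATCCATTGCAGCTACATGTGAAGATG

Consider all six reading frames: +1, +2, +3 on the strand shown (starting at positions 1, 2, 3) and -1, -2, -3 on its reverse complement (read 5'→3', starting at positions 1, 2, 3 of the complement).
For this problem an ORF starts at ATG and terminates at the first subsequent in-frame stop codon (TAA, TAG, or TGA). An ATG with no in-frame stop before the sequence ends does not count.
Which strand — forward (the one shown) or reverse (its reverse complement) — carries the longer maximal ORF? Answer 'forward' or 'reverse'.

reverse

Reverse complement (5'→3'): CATCTTCACATGTAGCTGCAATGGATGTTATGATCG
Frame +1: CGA TCA TAA CAT CCA TTG CAG CTA CAT GTG AAG ATG — no ATG→stop ORF.
Frame +2: GAT CAT AAC ATC CAT TGC AGC TAC ATG TGA AGA — ATG at 26, stop TGA at 29 → 6 nt.
Frame +3: ATC ATA ACA TCC ATT GCA GCT ACA TGT GAA GAT — no ATG→stop ORF.
Frame -1: CAT CTT CAC ATG TAG CTG CAA TGG ATG TTA TGA TCG — ATG at 10, stop TAG at 13 → 6 nt; ATG at 25, stop TGA at 31 → 9 nt.
Frame -2: ATC TTC ACA TGT AGC TGC AAT GGA TGT TAT GAT — no ATG→stop ORF.
Frame -3: TCT TCA CAT GTA GCT GCA ATG GAT GTT ATG ATC — no ATG→stop ORF.
Forward-strand max 6 nt; reverse-strand max 9 nt. The reverse strand has the longer ORF.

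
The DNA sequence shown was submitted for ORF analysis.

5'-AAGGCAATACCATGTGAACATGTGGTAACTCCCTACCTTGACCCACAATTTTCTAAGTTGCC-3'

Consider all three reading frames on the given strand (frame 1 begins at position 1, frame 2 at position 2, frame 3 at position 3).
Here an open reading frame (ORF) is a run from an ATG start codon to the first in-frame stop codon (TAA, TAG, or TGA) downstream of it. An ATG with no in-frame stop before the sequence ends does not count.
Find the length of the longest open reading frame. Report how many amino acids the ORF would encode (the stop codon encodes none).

2

Frame 1: AAG GCA ATA CCA TGT GAA CAT GTG GTA ACT CCC TAC CTT GAC CCA CAA TTT TCT AAG TTG — no ATG→stop ORF.
Frame 2: AGG CAA TAC CAT GTG AAC ATG TGG TAA CTC CCT ACC TTG ACC CAC AAT TTT CTA AGT TGC — ATG at 20, stop TAA at 26 → 9 nt.
Frame 3: GGC AAT ACC ATG TGA ACA TGT GGT AAC TCC CTA CCT TGA CCC ACA ATT TTC TAA GTT GCC — ATG at 12, stop TGA at 15 → 6 nt.
Longest: frame 2, positions 20–28, 9 nt = 3 codons = 2 aa. → 2 amino acids.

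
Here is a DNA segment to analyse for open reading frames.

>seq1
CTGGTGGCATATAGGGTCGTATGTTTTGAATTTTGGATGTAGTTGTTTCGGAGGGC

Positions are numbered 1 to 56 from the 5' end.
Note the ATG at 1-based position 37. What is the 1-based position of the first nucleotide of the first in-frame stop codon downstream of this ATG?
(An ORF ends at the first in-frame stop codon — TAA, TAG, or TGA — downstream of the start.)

40

Codons from position 37: ATG (37–39), TAG (40–42).
TAG is a stop codon; it begins at position 40.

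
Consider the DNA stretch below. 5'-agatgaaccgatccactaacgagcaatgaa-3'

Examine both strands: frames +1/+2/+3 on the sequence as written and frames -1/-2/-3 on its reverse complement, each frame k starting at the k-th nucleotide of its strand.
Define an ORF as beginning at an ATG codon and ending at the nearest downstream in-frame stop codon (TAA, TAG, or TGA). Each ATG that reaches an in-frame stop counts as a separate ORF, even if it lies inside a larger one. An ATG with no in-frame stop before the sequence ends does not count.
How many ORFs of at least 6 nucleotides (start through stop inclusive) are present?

1

Reverse complement (5'→3'): TTCATTGCTCGTTAGTGGATCGGTTCATCT
Frame +1: AGA TGA ACC GAT CCA CTA ACG AGC AAT GAA — no ATG→stop ORF.
Frame +2: GAT GAA CCG ATC CAC TAA CGA GCA ATG — no ATG→stop ORF.
Frame +3: ATG AAC CGA TCC ACT AAC GAG CAA TGA — ATG at 3, stop TGA at 27 → 27 nt.
Frame -1: TTC ATT GCT CGT TAG TGG ATC GGT TCA TCT — no ATG→stop ORF.
Frame -2: TCA TTG CTC GTT AGT GGA TCG GTT CAT — no ATG→stop ORF.
Frame -3: CAT TGC TCG TTA GTG GAT CGG TTC ATC — no ATG→stop ORF.
ORFs ≥ 6 nucleotides: frame +3 3–29 (27 nucleotides). Count = 1.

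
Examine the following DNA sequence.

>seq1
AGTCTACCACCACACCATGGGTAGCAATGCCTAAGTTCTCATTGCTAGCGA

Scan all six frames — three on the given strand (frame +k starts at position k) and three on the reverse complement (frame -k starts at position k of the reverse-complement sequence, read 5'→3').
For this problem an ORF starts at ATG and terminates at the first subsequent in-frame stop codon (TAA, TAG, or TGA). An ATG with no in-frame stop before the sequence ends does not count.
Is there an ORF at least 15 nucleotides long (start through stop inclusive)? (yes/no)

yes

Reverse complement (5'→3'): TCGCTAGCAATGAGAACTTAGGCATTGCTACCCATGGTGTGGTGGTAGACT
Frame +1: AGT CTA CCA CCA CAC CAT GGG TAG CAA TGC CTA AGT TCT CAT TGC TAG CGA — no ATG→stop ORF.
Frame +2: GTC TAC CAC CAC ACC ATG GGT AGC AAT GCC TAA GTT CTC ATT GCT AGC — ATG at 17, stop TAA at 32 → 18 nt.
Frame +3: TCT ACC ACC ACA CCA TGG GTA GCA ATG CCT AAG TTC TCA TTG CTA GCG — no ATG→stop ORF.
Frame -1: TCG CTA GCA ATG AGA ACT TAG GCA TTG CTA CCC ATG GTG TGG TGG TAG ACT — ATG at 10, stop TAG at 19 → 12 nt; ATG at 34, stop TAG at 46 → 15 nt.
Frame -2: CGC TAG CAA TGA GAA CTT AGG CAT TGC TAC CCA TGG TGT GGT GGT AGA — no ATG→stop ORF.
Frame -3: GCT AGC AAT GAG AAC TTA GGC ATT GCT ACC CAT GGT GTG GTG GTA GAC — no ATG→stop ORF.
Frame +2 has an ORF of 18 nucleotides (positions 17–34) ≥ 15, so yes.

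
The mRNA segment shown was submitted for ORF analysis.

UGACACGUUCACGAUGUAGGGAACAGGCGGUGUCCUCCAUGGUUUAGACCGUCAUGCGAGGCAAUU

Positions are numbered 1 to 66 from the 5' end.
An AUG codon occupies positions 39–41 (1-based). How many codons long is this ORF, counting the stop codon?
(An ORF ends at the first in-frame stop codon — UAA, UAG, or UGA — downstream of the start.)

Codons from position 39: AUG (39–41), GUU (42–44), UAG (45–47).
UAG is the first in-frame stop; that's 3 codons including the stop.

3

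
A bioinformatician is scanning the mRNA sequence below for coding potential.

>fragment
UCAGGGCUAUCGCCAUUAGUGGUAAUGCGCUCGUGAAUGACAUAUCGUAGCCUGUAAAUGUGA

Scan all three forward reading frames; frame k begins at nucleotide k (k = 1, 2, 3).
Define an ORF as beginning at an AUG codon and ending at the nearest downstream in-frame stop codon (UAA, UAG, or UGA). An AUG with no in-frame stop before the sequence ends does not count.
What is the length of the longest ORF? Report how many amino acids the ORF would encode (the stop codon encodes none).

Frame 1: UCA GGG CUA UCG CCA UUA GUG GUA AUG CGC UCG UGA AUG ACA UAU CGU AGC CUG UAA AUG UGA — AUG at 25, stop UGA at 34 → 12 nt; AUG at 37, stop UAA at 55 → 21 nt; AUG at 58, stop UGA at 61 → 6 nt.
Frame 2: CAG GGC UAU CGC CAU UAG UGG UAA UGC GCU CGU GAA UGA CAU AUC GUA GCC UGU AAA UGU — no AUG→stop ORF.
Frame 3: AGG GCU AUC GCC AUU AGU GGU AAU GCG CUC GUG AAU GAC AUA UCG UAG CCU GUA AAU GUG — no AUG→stop ORF.
Longest: frame 1, positions 37–57, 21 nt = 7 codons = 6 aa. → 6 amino acids.

6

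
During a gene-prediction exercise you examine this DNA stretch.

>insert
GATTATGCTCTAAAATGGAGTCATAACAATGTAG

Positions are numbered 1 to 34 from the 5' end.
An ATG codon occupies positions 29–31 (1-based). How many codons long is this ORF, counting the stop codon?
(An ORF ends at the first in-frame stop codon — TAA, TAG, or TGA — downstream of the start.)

Codons from position 29: ATG (29–31), TAG (32–34).
TAG is the first in-frame stop; that's 2 codons including the stop.

2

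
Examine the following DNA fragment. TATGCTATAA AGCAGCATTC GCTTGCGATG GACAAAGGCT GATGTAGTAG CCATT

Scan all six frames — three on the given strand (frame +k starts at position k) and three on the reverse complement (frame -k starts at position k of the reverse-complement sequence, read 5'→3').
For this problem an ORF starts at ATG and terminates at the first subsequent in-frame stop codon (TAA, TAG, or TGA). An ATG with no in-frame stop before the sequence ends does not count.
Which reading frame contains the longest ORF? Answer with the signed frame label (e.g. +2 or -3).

+1

Reverse complement (5'→3'): AATGGCTACTACATCAGCCTTTGTCCATCGCAAGCGAATGCTGCTTTATAGCATA
Frame +1: TAT GCT ATA AAG CAG CAT TCG CTT GCG ATG GAC AAA GGC TGA TGT AGT AGC CAT — ATG at 28, stop TGA at 40 → 15 nt.
Frame +2: ATG CTA TAA AGC AGC ATT CGC TTG CGA TGG ACA AAG GCT GAT GTA GTA GCC ATT — ATG at 2, stop TAA at 8 → 9 nt.
Frame +3: TGC TAT AAA GCA GCA TTC GCT TGC GAT GGA CAA AGG CTG ATG TAG TAG CCA — ATG at 42, stop TAG at 45 → 6 nt.
Frame -1: AAT GGC TAC TAC ATC AGC CTT TGT CCA TCG CAA GCG AAT GCT GCT TTA TAG CAT — no ATG→stop ORF.
Frame -2: ATG GCT ACT ACA TCA GCC TTT GTC CAT CGC AAG CGA ATG CTG CTT TAT AGC ATA — no ATG→stop ORF.
Frame -3: TGG CTA CTA CAT CAG CCT TTG TCC ATC GCA AGC GAA TGC TGC TTT ATA GCA — no ATG→stop ORF.
Longest ORF is 15 nt in frame +1 (positions 28–42).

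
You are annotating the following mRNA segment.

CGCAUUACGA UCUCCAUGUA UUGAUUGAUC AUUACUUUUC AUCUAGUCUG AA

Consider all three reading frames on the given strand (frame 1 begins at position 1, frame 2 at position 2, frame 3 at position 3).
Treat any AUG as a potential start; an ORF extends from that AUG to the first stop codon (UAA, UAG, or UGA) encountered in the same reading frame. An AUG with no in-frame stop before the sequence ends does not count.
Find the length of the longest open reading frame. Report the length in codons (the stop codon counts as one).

3

Frame 1: CGC AUU ACG AUC UCC AUG UAU UGA UUG AUC AUU ACU UUU CAU CUA GUC UGA — AUG at 16, stop UGA at 22 → 9 nt.
Frame 2: GCA UUA CGA UCU CCA UGU AUU GAU UGA UCA UUA CUU UUC AUC UAG UCU GAA — no AUG→stop ORF.
Frame 3: CAU UAC GAU CUC CAU GUA UUG AUU GAU CAU UAC UUU UCA UCU AGU CUG — no AUG→stop ORF.
Longest: frame 1, positions 16–24, 9 nt = 3 codons = 2 aa. → 3 codons.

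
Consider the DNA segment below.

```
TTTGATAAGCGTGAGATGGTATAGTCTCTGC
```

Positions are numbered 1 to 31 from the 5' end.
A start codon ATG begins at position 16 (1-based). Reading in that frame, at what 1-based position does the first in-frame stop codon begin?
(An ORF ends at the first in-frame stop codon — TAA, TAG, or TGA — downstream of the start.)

22

Codons from position 16: ATG (16–18), GTA (19–21), TAG (22–24).
TAG is a stop codon; it begins at position 22.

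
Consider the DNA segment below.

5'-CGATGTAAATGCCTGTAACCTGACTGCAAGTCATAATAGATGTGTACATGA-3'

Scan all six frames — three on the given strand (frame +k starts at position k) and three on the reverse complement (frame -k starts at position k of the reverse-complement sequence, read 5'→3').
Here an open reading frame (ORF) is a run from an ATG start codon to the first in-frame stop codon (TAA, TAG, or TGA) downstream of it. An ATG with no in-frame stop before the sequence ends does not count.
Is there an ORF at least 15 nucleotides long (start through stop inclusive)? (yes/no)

yes

Reverse complement (5'→3'): TCATGTACACATCTATTATGACTTGCAGTCAGGTTACAGGCATTTACATCG
Frame +1: CGA TGT AAA TGC CTG TAA CCT GAC TGC AAG TCA TAA TAG ATG TGT ACA TGA — ATG at 40, stop TGA at 49 → 12 nt.
Frame +2: GAT GTA AAT GCC TGT AAC CTG ACT GCA AGT CAT AAT AGA TGT GTA CAT — no ATG→stop ORF.
Frame +3: ATG TAA ATG CCT GTA ACC TGA CTG CAA GTC ATA ATA GAT GTG TAC ATG — ATG at 3, stop TAA at 6 → 6 nt; ATG at 9, stop TGA at 21 → 15 nt.
Frame -1: TCA TGT ACA CAT CTA TTA TGA CTT GCA GTC AGG TTA CAG GCA TTT ACA TCG — no ATG→stop ORF.
Frame -2: CAT GTA CAC ATC TAT TAT GAC TTG CAG TCA GGT TAC AGG CAT TTA CAT — no ATG→stop ORF.
Frame -3: ATG TAC ACA TCT ATT ATG ACT TGC AGT CAG GTT ACA GGC ATT TAC ATC — no ATG→stop ORF.
Frame +3 has an ORF of 15 nucleotides (positions 9–23) ≥ 15, so yes.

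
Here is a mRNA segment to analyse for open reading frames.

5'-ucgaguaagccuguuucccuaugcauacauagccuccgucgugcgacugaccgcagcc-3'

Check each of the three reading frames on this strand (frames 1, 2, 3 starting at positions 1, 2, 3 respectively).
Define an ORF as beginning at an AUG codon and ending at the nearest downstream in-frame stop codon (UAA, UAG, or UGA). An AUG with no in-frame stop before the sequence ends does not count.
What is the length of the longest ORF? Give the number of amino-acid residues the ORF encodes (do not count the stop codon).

3

Frame 1: UCG AGU AAG CCU GUU UCC CUA UGC AUA CAU AGC CUC CGU CGU GCG ACU GAC CGC AGC — no AUG→stop ORF.
Frame 2: CGA GUA AGC CUG UUU CCC UAU GCA UAC AUA GCC UCC GUC GUG CGA CUG ACC GCA GCC — no AUG→stop ORF.
Frame 3: GAG UAA GCC UGU UUC CCU AUG CAU ACA UAG CCU CCG UCG UGC GAC UGA CCG CAG — AUG at 21, stop UAG at 30 → 12 nt.
Longest: frame 3, positions 21–32, 12 nt = 4 codons = 3 aa. → 3 amino acids.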